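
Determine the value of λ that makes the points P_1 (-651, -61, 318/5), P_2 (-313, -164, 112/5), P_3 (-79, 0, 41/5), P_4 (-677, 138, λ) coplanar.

Coplanarity ⇔ det[P_1P_2; P_1P_3; P_1P_4] = 0.
Expanding, this is linear in λ: (79534)λ + (-31177328/5) = 0.
So λ = 392/5.

392/5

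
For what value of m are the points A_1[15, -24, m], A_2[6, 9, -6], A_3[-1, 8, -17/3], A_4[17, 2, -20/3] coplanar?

Coplanarity ⇔ det[A_1A_2; A_1A_3; A_1A_4] = 0.
Expanding, this is linear in m: (-60)m + (-420) = 0.
So m = -7.

-7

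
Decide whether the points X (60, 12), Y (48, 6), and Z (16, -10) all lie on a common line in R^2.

XY = (-12, -6), XZ = (-44, -22).
det[XY; XZ] = (-12)(-22) − (-6)(-44) = 0.
The determinant is zero, so the points are collinear.

Yes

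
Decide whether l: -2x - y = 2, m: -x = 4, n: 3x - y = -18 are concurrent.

The three lines meet at one point iff the augmented coefficient matrix [aᵢ bᵢ cᵢ] has rank < 3, i.e. its determinant vanishes.
Here the determinant is 0.
It vanishes, so the lines are concurrent at (-4, 6).

Yes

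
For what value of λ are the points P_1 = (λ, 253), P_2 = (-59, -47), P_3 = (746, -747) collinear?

-404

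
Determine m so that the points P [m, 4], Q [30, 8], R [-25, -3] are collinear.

10

Collinearity: (P − Q) must be parallel to (R − Q) = (-55, -11).
Cross-multiplying the components: (m − 30)·(-11) = (-4)·(-55).
Solving gives m = 10.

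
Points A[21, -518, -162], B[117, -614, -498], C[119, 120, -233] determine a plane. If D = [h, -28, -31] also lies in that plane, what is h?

37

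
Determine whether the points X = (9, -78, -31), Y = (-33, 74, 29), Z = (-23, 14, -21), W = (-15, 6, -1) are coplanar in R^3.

A normal to the plane through X, Y, Z is n = XY × XZ = (-4000, -1500, 1000).
The plane has equation n·P = 50000. For W: n·W = 50000.
Equal, so W lies in the plane and all four are coplanar.

Yes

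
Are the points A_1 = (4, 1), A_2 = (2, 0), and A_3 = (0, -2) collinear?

A_1A_2 = (-2, -1), A_1A_3 = (-4, -3).
If collinear, A_1A_3 would be a scalar multiple of A_1A_2. But (-2)·(-3) ≠ (-1)·(-4) (difference 2), so they are not parallel; the points are not collinear.

No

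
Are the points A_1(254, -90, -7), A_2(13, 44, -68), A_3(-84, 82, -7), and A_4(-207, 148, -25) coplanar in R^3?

A normal to the plane through A_1, A_2, A_3 is n = A_1A_2 × A_1A_3 = (10492, 20618, 3840).
The plane has equation n·P = 782468. For A_4: n·A_4 = 783620.
783620 ≠ 782468, so A_4 is off the plane.

No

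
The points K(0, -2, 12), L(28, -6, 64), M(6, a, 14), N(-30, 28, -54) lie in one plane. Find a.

20

Coplanarity ⇔ det[KL; KM; KN] = 0.
Expanding, this is linear in a: (-288)a + (5760) = 0.
So a = 20.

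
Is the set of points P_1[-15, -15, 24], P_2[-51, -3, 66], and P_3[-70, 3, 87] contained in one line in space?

P_1P_2 = (-36, 12, 42), P_1P_3 = (-55, 18, 63).
Comparing components 3 and 1: (42)(-55) − (-36)(63) = -42 ≠ 0, so P_1P_2 and P_1P_3 are not parallel and the points are not collinear.

No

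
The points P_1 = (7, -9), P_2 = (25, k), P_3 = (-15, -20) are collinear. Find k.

0

Collinearity: (P_2 − P_1) must be parallel to (P_3 − P_1) = (-22, -11).
Cross-multiplying the components: (k − (-9))·(-22) = (18)·(-11).
Solving gives k = 0.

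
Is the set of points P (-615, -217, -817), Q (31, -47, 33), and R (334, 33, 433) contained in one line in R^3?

PQ = (646, 170, 850), PR = (949, 250, 1250).
PQ × PR = (0, -850, 170).
The cross product is nonzero, so the points do not lie on one line.

No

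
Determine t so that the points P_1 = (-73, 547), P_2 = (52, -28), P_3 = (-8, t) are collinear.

248

The three points are collinear iff det[P_1P_2; P_1P_3] = 0.
This determinant is linear in t: (125)t + (-31000) = 0, so t = 248.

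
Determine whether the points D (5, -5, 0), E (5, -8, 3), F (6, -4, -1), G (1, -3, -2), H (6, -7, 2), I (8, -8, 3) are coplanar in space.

Yes

The plane through D, E, F has normal n = DE × DF = (0, 3, 3) and equation n·P = -15.
Checking the remaining points: n·G = -15, n·H = -15, n·I = -15.
All equal -15, so all 6 points lie in one plane.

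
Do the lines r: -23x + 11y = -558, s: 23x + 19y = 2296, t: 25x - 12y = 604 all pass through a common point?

Intersecting r and s: solving the 2×2 system gives (x, y) = (17929/345, 869/15).
Substitute into t: (25)(17929/345) + (-12)(869/15) = 208381/345.
But t requires 604 ≠ 208381/345, so the three lines have no common point.

No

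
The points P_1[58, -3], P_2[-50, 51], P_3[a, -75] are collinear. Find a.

202

Collinearity: (P_3 − P_1) must be parallel to (P_2 − P_1) = (-108, 54).
Cross-multiplying the components: (a − 58)·(54) = (-72)·(-108).
Solving gives a = 202.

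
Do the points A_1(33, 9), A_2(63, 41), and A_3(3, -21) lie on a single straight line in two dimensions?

A_1A_2 = (30, 32), A_1A_3 = (-30, -30).
det[A_1A_2; A_1A_3] = (30)(-30) − (32)(-30) = 60.
The determinant is nonzero, so they are not collinear.

No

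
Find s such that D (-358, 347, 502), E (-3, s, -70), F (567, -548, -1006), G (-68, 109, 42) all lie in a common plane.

26

Normal to plane DFG: n = (52796, -11820, 39400); plane equation n·P = -3223708.
Requiring n·E = -3223708: (-11820)s + (-2916388) = -3223708.
So s = 26.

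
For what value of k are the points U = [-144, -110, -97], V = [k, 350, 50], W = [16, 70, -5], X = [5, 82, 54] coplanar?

301

Normal to plane UWX: n = (9516, -10452, 3900); plane equation n·P = -598884.
Requiring n·V = -598884: (9516)k + (-3463200) = -598884.
So k = 301.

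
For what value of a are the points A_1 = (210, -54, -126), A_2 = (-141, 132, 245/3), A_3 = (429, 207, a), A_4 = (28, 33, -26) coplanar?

The points are coplanar iff A_1A_2 · (A_1A_3 × A_1A_4) = 0.
Expanding, this is linear in a: (-3315)a + (169065) = 0.
So a = 51.

51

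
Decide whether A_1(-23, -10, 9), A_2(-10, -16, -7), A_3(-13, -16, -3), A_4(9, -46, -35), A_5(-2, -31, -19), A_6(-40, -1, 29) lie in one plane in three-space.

No

The plane through A_1, A_2, A_3 has normal n = A_1A_2 × A_1A_3 = (-24, -4, -18) and equation n·P = 430.
Checking the remaining points: n·A_4 = 598, n·A_5 = 514, n·A_6 = 442.
Since n·A_4 = 598 ≠ 430, A_4 is off the plane and the points are not all coplanar.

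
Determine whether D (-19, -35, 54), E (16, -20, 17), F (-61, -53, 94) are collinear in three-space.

No

DE = (35, 15, -37), DF = (-42, -18, 40).
DE × DF = (-66, 154, 0).
The cross product is nonzero, so the points do not lie on one line.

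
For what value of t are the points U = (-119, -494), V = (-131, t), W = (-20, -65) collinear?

-546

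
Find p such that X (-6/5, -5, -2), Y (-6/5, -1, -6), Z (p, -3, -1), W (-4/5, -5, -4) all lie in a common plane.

-9/5

The points are coplanar iff XY · (XZ × XW) = 0.
Expanding, this is linear in p: (8)p + (72/5) = 0.
So p = -9/5.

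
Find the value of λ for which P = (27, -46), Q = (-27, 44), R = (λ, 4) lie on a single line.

The three points are collinear iff det[PQ; PR] = 0.
This determinant is linear in λ: (-90)λ + (-270) = 0, so λ = -3.

-3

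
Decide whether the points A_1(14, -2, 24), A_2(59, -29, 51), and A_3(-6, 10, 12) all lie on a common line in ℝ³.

A_1A_2 = (45, -27, 27), A_1A_3 = (-20, 12, -12).
A_1A_2 × A_1A_3 = (0, 0, 0).
The cross product vanishes, so the three points are collinear.

Yes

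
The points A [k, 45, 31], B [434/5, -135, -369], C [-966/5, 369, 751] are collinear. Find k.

-66/5

Direction BC = (-280, 504, 1120). From the y-coordinate of A, the parameter along the line is τ = (45 − (-135))/504 = 5/14.
Then k = 434/5 + 5/14·(-280) = -66/5.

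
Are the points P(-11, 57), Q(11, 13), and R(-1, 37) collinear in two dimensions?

Yes

PQ = (22, -44), PR = (10, -20).
Checking proportionality: PR = 5/11·PQ, so the vectors are parallel and the points are collinear.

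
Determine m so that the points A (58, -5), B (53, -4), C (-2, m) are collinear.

7

The three points are collinear iff det[AB; AC] = 0.
This determinant is linear in m: (-5)m + (35) = 0, so m = 7.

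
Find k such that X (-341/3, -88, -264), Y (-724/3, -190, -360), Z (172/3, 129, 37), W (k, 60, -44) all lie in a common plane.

The points are coplanar iff XY · (XZ × XW) = 0.
Expanding, this is linear in k: (-9870)k + (-121730) = 0.
So k = -37/3.

-37/3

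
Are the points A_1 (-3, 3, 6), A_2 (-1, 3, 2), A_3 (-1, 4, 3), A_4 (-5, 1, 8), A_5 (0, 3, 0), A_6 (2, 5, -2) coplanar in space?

Yes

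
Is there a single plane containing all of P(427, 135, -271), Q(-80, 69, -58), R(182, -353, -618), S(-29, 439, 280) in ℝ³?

The four points are coplanar iff the 3×3 determinant with rows PQ, PR, PS is zero.
Rows: (-507, -66, 213), (-245, -488, -347), (-456, 304, 551).
Expanding along the first row: (-507)(-163400) − (-66)(-293227) + (213)(-297008) = 228114.
Nonzero ⇒ not coplanar.

No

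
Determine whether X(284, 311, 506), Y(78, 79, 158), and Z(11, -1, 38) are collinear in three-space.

No

XY = (-206, -232, -348), XZ = (-273, -312, -468).
Comparing components 3 and 1: (-348)(-273) − (-206)(-468) = -1404 ≠ 0, so XY and XZ are not parallel and the points are not collinear.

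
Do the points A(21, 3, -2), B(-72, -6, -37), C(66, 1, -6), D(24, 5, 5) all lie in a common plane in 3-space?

No

A normal to the plane through A, B, C is n = AB × AC = (-34, -1947, 591).
The plane has equation n·P = -7737. For D: n·D = -7596.
-7596 ≠ -7737, so D is off the plane.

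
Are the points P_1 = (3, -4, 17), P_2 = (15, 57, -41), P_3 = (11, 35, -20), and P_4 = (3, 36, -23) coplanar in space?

Yes

With P_1 as base: P_1P_2 = (12, 61, -58), P_1P_3 = (8, 39, -37), P_1P_4 = (0, 40, -40).
P_1P_3 × P_1P_4 = (-80, 320, 320).
P_1P_2 · (P_1P_3 × P_1P_4) = 0.
The scalar triple product vanishes, so the four points are coplanar.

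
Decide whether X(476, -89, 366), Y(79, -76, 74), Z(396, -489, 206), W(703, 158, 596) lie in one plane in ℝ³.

No

A normal to the plane through X, Y, Z is n = XY × XZ = (-118880, -40160, 159840).
The plane has equation n·P = 5488800. For W: n·W = 5346720.
5346720 ≠ 5488800, so W is off the plane.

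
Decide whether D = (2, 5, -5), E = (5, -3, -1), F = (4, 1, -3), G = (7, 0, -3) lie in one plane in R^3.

No

A normal to the plane through D, E, F is n = DE × DF = (0, 2, 4).
The plane has equation n·P = -10. For G: n·G = -12.
-12 ≠ -10, so G is off the plane.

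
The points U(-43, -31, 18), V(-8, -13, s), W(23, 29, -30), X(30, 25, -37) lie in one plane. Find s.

-10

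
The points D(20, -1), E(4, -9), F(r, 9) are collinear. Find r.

The three points are collinear iff det[DE; DF] = 0.
This determinant is linear in r: (8)r + (-320) = 0, so r = 40.

40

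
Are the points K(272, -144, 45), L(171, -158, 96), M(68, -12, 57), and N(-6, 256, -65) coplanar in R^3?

No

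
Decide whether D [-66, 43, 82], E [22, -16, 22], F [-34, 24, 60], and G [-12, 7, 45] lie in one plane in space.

No

A normal to the plane through D, E, F is n = DE × DF = (158, 16, 216).
The plane has equation n·P = 7972. For G: n·G = 7936.
7936 ≠ 7972, so G is off the plane.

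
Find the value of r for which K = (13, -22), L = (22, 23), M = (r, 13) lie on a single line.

20

The three points are collinear iff det[KL; KM] = 0.
This determinant is linear in r: (-45)r + (900) = 0, so r = 20.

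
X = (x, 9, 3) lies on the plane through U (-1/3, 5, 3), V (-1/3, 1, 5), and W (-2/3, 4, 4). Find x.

Coplanarity requires UV · (UW × UX) = 0.
UV = (0, -4, 2), UW = (-1/3, -1, 1); the triple product is linear in x with coefficient -2 and constant term -10/3.
Setting it to zero: x = -5/3.

-5/3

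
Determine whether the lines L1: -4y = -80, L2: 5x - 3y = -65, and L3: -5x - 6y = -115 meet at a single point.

Lines aᵢx + bᵢy = cᵢ with pairwise distinct directions are concurrent exactly when det[aᵢ bᵢ cᵢ] = 0.
Here the determinant is 0.
It vanishes, so the lines are concurrent at (-1, 20).

Yes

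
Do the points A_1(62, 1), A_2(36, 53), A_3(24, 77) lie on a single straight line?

A_1A_2 = (-26, 52), A_1A_3 = (-38, 76).
Checking proportionality: A_1A_3 = 19/13·A_1A_2, so the vectors are parallel and the points are collinear.

Yes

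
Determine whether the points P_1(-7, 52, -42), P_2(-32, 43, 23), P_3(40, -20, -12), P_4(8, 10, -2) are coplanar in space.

No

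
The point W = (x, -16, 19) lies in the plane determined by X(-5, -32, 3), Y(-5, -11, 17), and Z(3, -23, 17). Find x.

1/3

A normal to the plane is n = XY × XZ = (168, 112, -168).
W lies in the plane iff n · XW = 0.
This gives (168)x + (-56) = 0, so x = 1/3.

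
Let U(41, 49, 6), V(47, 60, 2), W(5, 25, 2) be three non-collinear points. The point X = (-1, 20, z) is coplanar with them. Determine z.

The plane through U, V, W has equation −140x + 168y + 252z = 4004.
Substituting X: (252)z + (3500) = 4004, so z = 2.

2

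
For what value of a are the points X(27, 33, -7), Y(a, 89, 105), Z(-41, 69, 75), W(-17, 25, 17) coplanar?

Normal to plane XZW: n = (1520, -1976, 2128); plane equation n·P = -39064.
Requiring n·Y = -39064: (1520)a + (47576) = -39064.
So a = -57.

-57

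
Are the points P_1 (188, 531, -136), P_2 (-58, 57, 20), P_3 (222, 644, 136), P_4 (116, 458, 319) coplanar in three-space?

A normal to the plane through P_1, P_2, P_3 is n = P_1P_2 × P_1P_3 = (-146556, 72216, -11682).
The plane has equation n·P = 12382920. For P_4: n·P_4 = 12347874.
12347874 ≠ 12382920, so P_4 is off the plane.

No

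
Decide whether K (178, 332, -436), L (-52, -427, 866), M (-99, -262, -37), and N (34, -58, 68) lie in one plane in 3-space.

Yes

The four points are coplanar iff the 3×3 determinant with rows KL, KM, KN is zero.
Rows: (-230, -759, 1302), (-277, -594, 399), (-144, -390, 504).
Expanding along the first row: (-230)(-143766) − (-759)(-82152) + (1302)(22494) = 0.
Zero determinant ⇒ coplanar.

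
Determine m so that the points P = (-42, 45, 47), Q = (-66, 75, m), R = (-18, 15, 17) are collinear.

77

Direction PR = (24, -30, -30). From the x-coordinate of Q, the parameter along the line is τ = (-66 − (-42))/24 = -1.
Then m = 47 + (-1)·(-30) = 77.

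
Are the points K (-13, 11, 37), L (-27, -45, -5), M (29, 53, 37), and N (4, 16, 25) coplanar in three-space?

The four points are coplanar iff the 3×3 determinant with rows KL, KM, KN is zero.
Rows: (-14, -56, -42), (42, 42, 0), (17, 5, -12).
Expanding along the first row: (-14)(-504) − (-56)(-504) + (-42)(-504) = 0.
Zero determinant ⇒ coplanar.

Yes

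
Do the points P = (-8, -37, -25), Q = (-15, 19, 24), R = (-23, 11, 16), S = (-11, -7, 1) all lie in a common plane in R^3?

The four points are coplanar iff the 3×3 determinant with rows PQ, PR, PS is zero.
Rows: (-7, 56, 49), (-15, 48, 41), (-3, 30, 26).
Expanding along the first row: (-7)(18) − (56)(-267) + (49)(-306) = -168.
Nonzero ⇒ not coplanar.

No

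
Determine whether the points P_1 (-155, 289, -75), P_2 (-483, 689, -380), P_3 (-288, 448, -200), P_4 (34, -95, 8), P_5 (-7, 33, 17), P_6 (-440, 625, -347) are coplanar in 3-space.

No

The plane through P_1, P_2, P_3 has normal n = P_1P_2 × P_1P_3 = (-1505, -435, 1048) and equation n·P = 28960.
Checking the remaining points: n·P_4 = -1461, n·P_5 = 13996, n·P_6 = 26669.
Since n·P_4 = -1461 ≠ 28960, P_4 is off the plane and the points are not all coplanar.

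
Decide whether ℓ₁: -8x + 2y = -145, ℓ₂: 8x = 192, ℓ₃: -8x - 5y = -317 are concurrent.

The three lines meet at one point iff the augmented coefficient matrix [aᵢ bᵢ cᵢ] has rank < 3, i.e. its determinant vanishes.
Here the determinant is 120.
Nonzero, so no common point exists.

No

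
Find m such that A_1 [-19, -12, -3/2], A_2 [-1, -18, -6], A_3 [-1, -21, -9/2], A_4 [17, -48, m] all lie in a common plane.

3/2

The points are coplanar iff A_1A_2 · (A_1A_3 × A_1A_4) = 0.
Expanding, this is linear in m: (-54)m + (81) = 0.
So m = 3/2.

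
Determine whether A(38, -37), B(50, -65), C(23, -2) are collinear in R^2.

Yes

AB = (12, -28), AC = (-15, 35).
det[AB; AC] = (12)(35) − (-28)(-15) = 0.
The determinant is zero, so the points are collinear.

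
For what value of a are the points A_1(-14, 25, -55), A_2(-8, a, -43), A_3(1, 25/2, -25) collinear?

20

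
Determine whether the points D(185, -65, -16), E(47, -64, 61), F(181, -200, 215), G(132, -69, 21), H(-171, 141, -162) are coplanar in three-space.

Yes

The plane through D, E, F has normal n = DE × DF = (10626, 31570, 18634) and equation n·P = -384384.
Checking the remaining points: n·G = -384384, n·H = -384384.
All equal -384384, so all 5 points lie in one plane.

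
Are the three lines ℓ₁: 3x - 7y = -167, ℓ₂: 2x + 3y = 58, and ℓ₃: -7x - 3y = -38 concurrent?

No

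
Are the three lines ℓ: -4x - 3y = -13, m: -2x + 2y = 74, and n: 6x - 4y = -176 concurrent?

Intersecting ℓ and m: solving the 2×2 system gives (x, y) = (-14, 23).
Substitute into n: (6)(-14) + (-4)(23) = -176.
This equals -176, so (-14, 23) lies on all three lines and they are concurrent.

Yes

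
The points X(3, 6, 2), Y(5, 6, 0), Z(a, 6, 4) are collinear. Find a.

Direction XY = (2, 0, -2). From the z-coordinate of Z, the parameter along the line is τ = (4 − 2)/(-2) = -1.
Then a = 3 + (-1)·(2) = 1.

1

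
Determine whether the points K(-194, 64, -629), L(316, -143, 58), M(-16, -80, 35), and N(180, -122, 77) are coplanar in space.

A normal to the plane through K, L, M is n = KL × KM = (-38520, -216354, -36594).
The plane has equation n·P = 16643850. For N: n·N = 16643850.
Equal, so N lies in the plane and all four are coplanar.

Yes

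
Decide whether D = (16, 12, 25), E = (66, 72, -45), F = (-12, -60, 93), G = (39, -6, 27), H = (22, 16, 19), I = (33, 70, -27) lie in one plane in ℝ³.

Yes

The plane through D, E, F has normal n = DE × DF = (-960, -1440, -1920) and equation n·P = -80640.
Checking the remaining points: n·G = -80640, n·H = -80640, n·I = -80640.
All equal -80640, so all 6 points lie in one plane.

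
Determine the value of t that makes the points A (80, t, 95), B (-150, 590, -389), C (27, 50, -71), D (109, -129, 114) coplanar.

22

Coplanarity ⇔ det[AB; AC; AD] = 0.
Expanding, this is linear in t: (6669)t + (-146718) = 0.
So t = 22.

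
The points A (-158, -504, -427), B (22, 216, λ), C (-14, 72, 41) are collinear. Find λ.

158

Collinearity requires AB × AC = 0; each component is linear in λ.
The x-component gives (-576)λ + (91008) = 0, so λ = 158.
The remaining components then also vanish.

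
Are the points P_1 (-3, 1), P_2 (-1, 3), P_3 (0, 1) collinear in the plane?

P_1P_2 = (2, 2), P_1P_3 = (3, 0).
If collinear, P_1P_3 would be a scalar multiple of P_1P_2. But (2)·(0) ≠ (2)·(3) (difference -6), so they are not parallel; the points are not collinear.

No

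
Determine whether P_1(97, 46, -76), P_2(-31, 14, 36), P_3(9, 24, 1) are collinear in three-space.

P_1P_2 = (-128, -32, 112), P_1P_3 = (-88, -22, 77).
P_1P_2 × P_1P_3 = (0, 0, 0).
The cross product vanishes, so the three points are collinear.

Yes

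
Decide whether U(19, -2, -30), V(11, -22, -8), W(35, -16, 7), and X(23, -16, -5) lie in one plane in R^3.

Yes

With U as base: UV = (-8, -20, 22), UW = (16, -14, 37), UX = (4, -14, 25).
UW × UX = (168, -252, -168).
UV · (UW × UX) = 0.
The scalar triple product vanishes, so the four points are coplanar.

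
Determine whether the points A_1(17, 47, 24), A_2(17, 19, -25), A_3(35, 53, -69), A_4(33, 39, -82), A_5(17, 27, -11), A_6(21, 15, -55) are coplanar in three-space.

Yes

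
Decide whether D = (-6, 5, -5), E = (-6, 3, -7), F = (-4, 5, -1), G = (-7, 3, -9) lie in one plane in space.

With D as base: DE = (0, -2, -2), DF = (2, 0, 4), DG = (-1, -2, -4).
DF × DG = (8, 4, -4).
DE · (DF × DG) = 0.
The scalar triple product vanishes, so the four points are coplanar.

Yes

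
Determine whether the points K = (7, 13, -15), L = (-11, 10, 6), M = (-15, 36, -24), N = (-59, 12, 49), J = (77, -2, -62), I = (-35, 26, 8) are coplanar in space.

Yes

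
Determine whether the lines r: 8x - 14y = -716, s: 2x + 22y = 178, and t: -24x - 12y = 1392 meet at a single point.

The three lines meet at one point iff the augmented coefficient matrix [aᵢ bᵢ cᵢ] has rank < 3, i.e. its determinant vanishes.
Here the determinant is 0.
It vanishes, so the lines are concurrent at (-65, 14).

Yes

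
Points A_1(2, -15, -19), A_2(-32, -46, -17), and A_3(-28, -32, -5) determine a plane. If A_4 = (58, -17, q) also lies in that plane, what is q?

Coplanarity requires A_1A_2 · (A_1A_3 × A_1A_4) = 0.
A_1A_2 = (-34, -31, 2), A_1A_3 = (-30, -17, 14); the triple product is linear in q with coefficient -352 and constant term -29920.
Setting it to zero: q = -85.

-85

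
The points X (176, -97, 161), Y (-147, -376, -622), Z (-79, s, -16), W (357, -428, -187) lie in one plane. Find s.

Normal to plane XYW: n = (-162081, -254127, 157412); plane equation n·P = 21467395.
Requiring n·Z = 21467395: (-254127)s + (10285807) = 21467395.
So s = -44.

-44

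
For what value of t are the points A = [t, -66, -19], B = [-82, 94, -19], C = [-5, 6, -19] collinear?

58

Collinearity requires AB × AC = 0; each component is linear in t.
The z-component gives (88)t + (-5104) = 0, so t = 58.
The remaining components then also vanish.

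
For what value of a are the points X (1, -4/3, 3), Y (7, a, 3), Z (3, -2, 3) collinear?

Direction XZ = (2, -2/3, 0). From the x-coordinate of Y, the parameter along the line is τ = (7 − 1)/2 = 3.
Then a = (-4/3) + 3·(-2/3) = -10/3.

-10/3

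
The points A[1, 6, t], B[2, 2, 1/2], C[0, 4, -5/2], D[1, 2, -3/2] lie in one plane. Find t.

Coplanarity ⇔ det[AB; AC; AD] = 0.
Expanding, this is linear in t: (-2)t + (1) = 0.
So t = 1/2.

1/2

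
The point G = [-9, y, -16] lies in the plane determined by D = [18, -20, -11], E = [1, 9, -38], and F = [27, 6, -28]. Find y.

The plane through D, E, F has equation 209x − 532y − 703z = 22135.
Substituting G: (-532)y + (9367) = 22135, so y = -24.

-24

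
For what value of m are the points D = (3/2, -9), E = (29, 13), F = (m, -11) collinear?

Collinearity: (F − D) must be parallel to (E − D) = (55/2, 22).
Cross-multiplying the components: (m − 3/2)·(22) = (-2)·(55/2).
Solving gives m = -1.

-1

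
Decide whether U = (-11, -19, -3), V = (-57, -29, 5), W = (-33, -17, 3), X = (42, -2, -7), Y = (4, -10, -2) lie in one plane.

The plane through U, V, W has normal n = UV × UW = (-76, 100, -312) and equation n·P = -128.
Checking the remaining points: n·X = -1208, n·Y = -680.
Since n·X = -1208 ≠ -128, X is off the plane and the points are not all coplanar.

No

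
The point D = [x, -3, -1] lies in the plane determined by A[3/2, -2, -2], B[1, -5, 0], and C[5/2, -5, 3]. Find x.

Coplanarity requires AB · (AC × AD) = 0.
AB = (-1/2, -3, 2), AC = (1, -3, 5); the triple product is linear in x with coefficient -9 and constant term 27/2.
Setting it to zero: x = 3/2.

3/2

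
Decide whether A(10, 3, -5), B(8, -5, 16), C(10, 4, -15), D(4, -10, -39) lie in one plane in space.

A normal to the plane through A, B, C is n = AB × AC = (59, -20, -2).
The plane has equation n·P = 540. For D: n·D = 514.
514 ≠ 540, so D is off the plane.

No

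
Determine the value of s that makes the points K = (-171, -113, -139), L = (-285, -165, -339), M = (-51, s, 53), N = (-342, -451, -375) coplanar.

17

Coplanarity ⇔ det[KL; KM; KN] = 0.
Expanding, this is linear in s: (-7296)s + (124032) = 0.
So s = 17.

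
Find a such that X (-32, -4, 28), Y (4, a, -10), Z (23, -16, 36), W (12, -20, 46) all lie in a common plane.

12

Normal to plane XZW: n = (-88, -638, -352); plane equation n·P = -4488.
Requiring n·Y = -4488: (-638)a + (3168) = -4488.
So a = 12.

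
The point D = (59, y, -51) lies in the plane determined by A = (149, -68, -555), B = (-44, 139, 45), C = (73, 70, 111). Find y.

58

A normal to the plane is n = AB × AC = (55062, 82938, -10902).
D lies in the plane iff n · AD = 0.
This gives (82938)y + (-4810404) = 0, so y = 58.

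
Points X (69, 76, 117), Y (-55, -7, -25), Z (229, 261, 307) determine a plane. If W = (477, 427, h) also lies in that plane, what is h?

The plane through X, Y, Z has equation 10500x + 840y − 9660z = -341880.
Substituting W: (-9660)h + (5367180) = -341880, so h = 591.

591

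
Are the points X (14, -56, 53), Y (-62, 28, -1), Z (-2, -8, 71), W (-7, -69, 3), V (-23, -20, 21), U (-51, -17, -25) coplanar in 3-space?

The plane through X, Y, Z has normal n = XY × XZ = (4104, 2232, -2304) and equation n·P = -189648.
Checking the remaining points: n·W = -189648, n·V = -187416, n·U = -189648.
Since n·V = -187416 ≠ -189648, V is off the plane and the points are not all coplanar.

No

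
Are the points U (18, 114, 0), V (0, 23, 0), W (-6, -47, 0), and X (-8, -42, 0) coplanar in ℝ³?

The four points are coplanar iff the 3×3 determinant with rows UV, UW, UX is zero.
Rows: (-18, -91, 0), (-24, -161, 0), (-26, -156, 0).
Expanding along the first row: (-18)(0) − (-91)(0) + (0)(-442) = 0.
Zero determinant ⇒ coplanar.

Yes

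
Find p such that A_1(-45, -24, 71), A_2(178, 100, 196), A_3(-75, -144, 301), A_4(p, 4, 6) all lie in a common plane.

-44

Coplanarity ⇔ det[A_1A_2; A_1A_3; A_1A_4] = 0.
Expanding, this is linear in p: (43520)p + (1914880) = 0.
So p = -44.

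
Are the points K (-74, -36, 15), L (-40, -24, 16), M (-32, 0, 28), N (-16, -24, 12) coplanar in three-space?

A normal to the plane through K, L, M is n = KL × KM = (120, -400, 720).
The plane has equation n·P = 16320. For N: n·N = 16320.
Equal, so N lies in the plane and all four are coplanar.

Yes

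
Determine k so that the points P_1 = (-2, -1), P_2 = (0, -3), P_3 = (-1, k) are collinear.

-2

The three points are collinear iff det[P_1P_2; P_1P_3] = 0.
This determinant is linear in k: (2)k + (4) = 0, so k = -2.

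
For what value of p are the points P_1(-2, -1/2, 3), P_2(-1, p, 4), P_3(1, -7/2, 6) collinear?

Collinearity requires P_1P_2 × P_1P_3 = 0; each component is linear in p.
The x-component gives (3)p + (9/2) = 0, so p = -3/2.
The remaining components then also vanish.

-3/2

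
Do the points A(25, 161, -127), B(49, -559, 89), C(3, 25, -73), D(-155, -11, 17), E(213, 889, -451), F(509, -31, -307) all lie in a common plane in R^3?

The plane through A, B, C has normal n = AB × AC = (-9504, -6048, -19104) and equation n·P = 1214880.
Checking the remaining points: n·D = 1214880, n·E = 1214880, n·F = 1214880.
All equal 1214880, so all 6 points lie in one plane.

Yes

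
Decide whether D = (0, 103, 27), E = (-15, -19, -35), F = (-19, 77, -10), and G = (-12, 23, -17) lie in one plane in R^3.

With D as base: DE = (-15, -122, -62), DF = (-19, -26, -37), DG = (-12, -80, -44).
DF × DG = (-1816, -392, 1208).
DE · (DF × DG) = 168.
Since 168 ≠ 0, the four points are not coplanar.

No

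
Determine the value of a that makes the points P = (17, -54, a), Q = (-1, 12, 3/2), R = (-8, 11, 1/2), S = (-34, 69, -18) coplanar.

The points are coplanar iff PQ · (PR × PS) = 0.
Expanding, this is linear in a: (432)a + (-8856) = 0.
So a = 41/2.

41/2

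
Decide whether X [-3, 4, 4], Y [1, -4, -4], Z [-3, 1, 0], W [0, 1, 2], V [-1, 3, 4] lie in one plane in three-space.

Yes

The plane through X, Y, Z has normal n = XY × XZ = (8, 16, -12) and equation n·P = -8.
Checking the remaining points: n·W = -8, n·V = -8.
All equal -8, so all 5 points lie in one plane.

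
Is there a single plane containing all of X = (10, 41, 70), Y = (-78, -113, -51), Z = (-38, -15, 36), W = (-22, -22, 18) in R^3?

Yes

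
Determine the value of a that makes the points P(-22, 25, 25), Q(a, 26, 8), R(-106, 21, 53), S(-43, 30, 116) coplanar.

9

Normal to plane PRS: n = (-504, 7056, -504); plane equation n·X = 174888.
Requiring n·Q = 174888: (-504)a + (179424) = 174888.
So a = 9.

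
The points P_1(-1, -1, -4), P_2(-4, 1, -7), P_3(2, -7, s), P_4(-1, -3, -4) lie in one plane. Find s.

Normal to plane P_1P_2P_4: n = (-6, 0, 6); plane equation n·P = -18.
Requiring n·P_3 = -18: (6)s + (-12) = -18.
So s = -1.

-1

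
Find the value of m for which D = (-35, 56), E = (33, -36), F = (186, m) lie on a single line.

-243

The three points are collinear iff det[DE; DF] = 0.
This determinant is linear in m: (68)m + (16524) = 0, so m = -243.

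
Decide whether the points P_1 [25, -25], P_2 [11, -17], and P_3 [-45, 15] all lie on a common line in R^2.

P_1P_2 = (-14, 8), P_1P_3 = (-70, 40).
Checking proportionality: P_1P_3 = 5·P_1P_2, so the vectors are parallel and the points are collinear.

Yes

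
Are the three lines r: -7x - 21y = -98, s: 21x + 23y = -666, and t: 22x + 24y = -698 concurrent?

No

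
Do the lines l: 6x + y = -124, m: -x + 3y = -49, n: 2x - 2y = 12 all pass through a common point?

Intersecting l and m: solving the 2×2 system gives (x, y) = (-17, -22).
Substitute into n: (2)(-17) + (-2)(-22) = 10.
But n requires 12 ≠ 10, so the three lines have no common point.

No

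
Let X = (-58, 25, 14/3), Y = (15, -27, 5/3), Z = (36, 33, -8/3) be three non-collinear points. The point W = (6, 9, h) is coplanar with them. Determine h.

2/3

The plane through X, Y, Z has equation (1216/3)x + (760/3)y + 5472z = 8360.
Substituting W: (5472)h + (4712) = 8360, so h = 2/3.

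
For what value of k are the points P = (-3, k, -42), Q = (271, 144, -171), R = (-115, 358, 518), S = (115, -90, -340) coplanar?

The points are coplanar iff PQ · (PR × PS) = 0.
Expanding, this is linear in k: (172718)k + (-6563284) = 0.
So k = 38.

38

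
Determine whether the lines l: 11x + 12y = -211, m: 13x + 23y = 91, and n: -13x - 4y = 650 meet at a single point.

No

Intersecting l and m: solving the 2×2 system gives (x, y) = (-5945/97, 3744/97).
Substitute into n: (-13)(-5945/97) + (-4)(3744/97) = 62309/97.
But n requires 650 ≠ 62309/97, so the three lines have no common point.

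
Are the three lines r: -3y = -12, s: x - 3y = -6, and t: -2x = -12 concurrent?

Yes

Lines aᵢx + bᵢy = cᵢ with pairwise distinct directions are concurrent exactly when det[aᵢ bᵢ cᵢ] = 0.
Here the determinant is 0.
It vanishes, so the lines are concurrent at (6, 4).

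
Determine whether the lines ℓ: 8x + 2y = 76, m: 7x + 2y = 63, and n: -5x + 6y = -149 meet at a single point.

Lines aᵢx + bᵢy = cᵢ with pairwise distinct directions are concurrent exactly when det[aᵢ bᵢ cᵢ] = 0.
Here the determinant is 0.
It vanishes, so the lines are concurrent at (13, -14).

Yes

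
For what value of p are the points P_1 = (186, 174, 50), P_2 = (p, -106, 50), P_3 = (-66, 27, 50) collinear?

-294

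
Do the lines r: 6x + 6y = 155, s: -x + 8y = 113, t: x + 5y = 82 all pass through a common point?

Intersecting r and s: solving the 2×2 system gives (x, y) = (281/27, 833/54).
Substitute into t: (1)(281/27) + (5)(833/54) = 4727/54.
But t requires 82 ≠ 4727/54, so the three lines have no common point.

No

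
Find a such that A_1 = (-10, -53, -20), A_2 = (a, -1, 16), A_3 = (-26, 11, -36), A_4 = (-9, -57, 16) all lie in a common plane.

-23

The points are coplanar iff A_1A_2 · (A_1A_3 × A_1A_4) = 0.
Expanding, this is linear in a: (2240)a + (51520) = 0.
So a = -23.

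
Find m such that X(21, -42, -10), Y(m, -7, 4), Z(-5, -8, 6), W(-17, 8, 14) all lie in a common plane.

-7

Normal to plane XZW: n = (16, 16, -8); plane equation n·P = -256.
Requiring n·Y = -256: (16)m + (-144) = -256.
So m = -7.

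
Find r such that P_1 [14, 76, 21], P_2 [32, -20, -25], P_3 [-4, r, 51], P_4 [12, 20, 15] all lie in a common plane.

Coplanarity ⇔ det[P_1P_2; P_1P_3; P_1P_4] = 0.
Expanding, this is linear in r: (-200)r + (15200) = 0.
So r = 76.

76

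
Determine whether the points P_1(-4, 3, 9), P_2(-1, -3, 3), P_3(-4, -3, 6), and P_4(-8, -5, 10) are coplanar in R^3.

No

The four points are coplanar iff the 3×3 determinant with rows P_1P_2, P_1P_3, P_1P_4 is zero.
Rows: (3, -6, -6), (0, -6, -3), (-4, -8, 1).
Expanding along the first row: (3)(-30) − (-6)(-12) + (-6)(-24) = -18.
Nonzero ⇒ not coplanar.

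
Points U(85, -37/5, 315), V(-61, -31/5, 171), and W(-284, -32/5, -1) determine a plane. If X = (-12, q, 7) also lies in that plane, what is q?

A normal to the plane is n = UV × UW = (-1176/5, 7000, 1484/5).
X lies in the plane iff n · UX = 0.
This gives (7000)q + (-16800) = 0, so q = 12/5.

12/5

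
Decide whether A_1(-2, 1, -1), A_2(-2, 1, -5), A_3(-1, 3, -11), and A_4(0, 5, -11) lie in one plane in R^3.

Yes

With A_1 as base: A_1A_2 = (0, 0, -4), A_1A_3 = (1, 2, -10), A_1A_4 = (2, 4, -10).
A_1A_3 × A_1A_4 = (20, -10, 0).
A_1A_2 · (A_1A_3 × A_1A_4) = 0.
The scalar triple product vanishes, so the four points are coplanar.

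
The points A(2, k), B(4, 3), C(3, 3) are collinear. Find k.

The three points are collinear iff det[AB; AC] = 0.
This determinant is linear in k: (-1)k + (3) = 0, so k = 3.

3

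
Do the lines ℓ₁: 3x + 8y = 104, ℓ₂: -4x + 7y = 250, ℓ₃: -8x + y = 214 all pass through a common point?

Yes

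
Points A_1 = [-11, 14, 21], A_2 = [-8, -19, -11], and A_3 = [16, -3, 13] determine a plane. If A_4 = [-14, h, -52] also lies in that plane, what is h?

-58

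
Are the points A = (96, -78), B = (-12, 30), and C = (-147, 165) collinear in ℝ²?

AB = (-108, 108), AC = (-243, 243).
Checking proportionality: AC = 9/4·AB, so the vectors are parallel and the points are collinear.

Yes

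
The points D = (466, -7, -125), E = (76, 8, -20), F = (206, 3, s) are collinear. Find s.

-55

Direction DE = (-390, 15, 105). From the x-coordinate of F, the parameter along the line is τ = (206 − 466)/(-390) = 2/3.
Then s = (-125) + 2/3·(105) = -55.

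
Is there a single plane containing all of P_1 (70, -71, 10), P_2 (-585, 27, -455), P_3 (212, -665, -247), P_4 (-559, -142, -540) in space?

No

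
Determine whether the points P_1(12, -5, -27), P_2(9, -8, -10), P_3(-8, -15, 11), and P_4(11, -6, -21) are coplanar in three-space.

A normal to the plane through P_1, P_2, P_3 is n = P_1P_2 × P_1P_3 = (56, -226, -30).
The plane has equation n·P = 2612. For P_4: n·P_4 = 2602.
2602 ≠ 2612, so P_4 is off the plane.

No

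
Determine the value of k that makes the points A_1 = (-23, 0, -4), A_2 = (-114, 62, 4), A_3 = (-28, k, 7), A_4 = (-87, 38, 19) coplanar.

0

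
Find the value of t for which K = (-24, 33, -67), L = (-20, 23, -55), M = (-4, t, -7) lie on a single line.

-17

Collinearity requires KL × KM = 0; each component is linear in t.
The x-component gives (-12)t + (-204) = 0, so t = -17.
The remaining components then also vanish.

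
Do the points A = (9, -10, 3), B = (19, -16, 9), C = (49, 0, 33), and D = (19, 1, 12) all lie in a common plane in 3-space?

The four points are coplanar iff the 3×3 determinant with rows AB, AC, AD is zero.
Rows: (10, -6, 6), (40, 10, 30), (10, 11, 9).
Expanding along the first row: (10)(-240) − (-6)(60) + (6)(340) = 0.
Zero determinant ⇒ coplanar.

Yes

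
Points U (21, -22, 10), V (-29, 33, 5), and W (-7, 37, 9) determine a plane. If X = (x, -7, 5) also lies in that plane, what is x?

The plane through U, V, W has equation 240x + 90y − 1410z = -11040.
Substituting X: (240)x + (-7680) = -11040, so x = -14.

-14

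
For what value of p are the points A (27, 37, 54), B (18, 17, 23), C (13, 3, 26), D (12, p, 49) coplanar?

Normal to plane ABC: n = (-494, 182, 26); plane equation n·P = -5200.
Requiring n·D = -5200: (182)p + (-4654) = -5200.
So p = -3.

-3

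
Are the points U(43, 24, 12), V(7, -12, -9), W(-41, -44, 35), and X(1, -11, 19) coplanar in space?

With U as base: UV = (-36, -36, -21), UW = (-84, -68, 23), UX = (-42, -35, 7).
UW × UX = (329, -378, 84).
UV · (UW × UX) = 0.
The scalar triple product vanishes, so the four points are coplanar.

Yes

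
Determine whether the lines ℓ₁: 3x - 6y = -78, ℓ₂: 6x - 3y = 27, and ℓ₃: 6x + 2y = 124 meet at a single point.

Lines aᵢx + bᵢy = cᵢ with pairwise distinct directions are concurrent exactly when det[aᵢ bᵢ cᵢ] = 0.
Here the determinant is -126.
Nonzero, so no common point exists.

No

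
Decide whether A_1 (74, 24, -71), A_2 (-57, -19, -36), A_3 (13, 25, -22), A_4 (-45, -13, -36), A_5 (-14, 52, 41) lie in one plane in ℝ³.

Yes

The plane through A_1, A_2, A_3 has normal n = A_1A_2 × A_1A_3 = (-2142, 4284, -2754) and equation n·P = 139842.
Checking the remaining points: n·A_4 = 139842, n·A_5 = 139842.
All equal 139842, so all 5 points lie in one plane.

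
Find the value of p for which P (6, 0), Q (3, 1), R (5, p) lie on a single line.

1/3

The three points are collinear iff det[PQ; PR] = 0.
This determinant is linear in p: (-3)p + (1) = 0, so p = 1/3.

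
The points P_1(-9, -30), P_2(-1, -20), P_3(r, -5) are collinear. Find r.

11

The three points are collinear iff det[P_1P_2; P_1P_3] = 0.
This determinant is linear in r: (-10)r + (110) = 0, so r = 11.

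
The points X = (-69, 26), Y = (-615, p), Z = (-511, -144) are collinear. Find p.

-184

Collinearity: (Y − X) must be parallel to (Z − X) = (-442, -170).
Cross-multiplying the components: (p − 26)·(-442) = (-546)·(-170).
Solving gives p = -184.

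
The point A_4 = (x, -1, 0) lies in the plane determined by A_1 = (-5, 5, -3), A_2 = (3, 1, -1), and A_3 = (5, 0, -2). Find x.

7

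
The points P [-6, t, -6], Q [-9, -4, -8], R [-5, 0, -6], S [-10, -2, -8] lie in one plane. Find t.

2

The points are coplanar iff PQ · (PR × PS) = 0.
Expanding, this is linear in t: (2)t + (-4) = 0.
So t = 2.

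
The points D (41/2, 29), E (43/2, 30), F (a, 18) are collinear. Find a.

Collinearity: (F − D) must be parallel to (E − D) = (1, 1).
Cross-multiplying the components: (a − 41/2)·(1) = (-11)·(1).
Solving gives a = 19/2.

19/2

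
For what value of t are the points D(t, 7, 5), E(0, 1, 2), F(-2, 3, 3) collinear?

-6

Collinearity requires DE × DF = 0; each component is linear in t.
The y-component gives (1)t + (6) = 0, so t = -6.
The remaining components then also vanish.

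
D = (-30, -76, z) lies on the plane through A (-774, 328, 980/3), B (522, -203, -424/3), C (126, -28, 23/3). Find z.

Coplanarity requires AB · (AC × AD) = 0.
AB = (1296, -531, -468), AC = (900, -356, -319); the triple product is linear in z with coefficient 16524 and constant term -187272.
Setting it to zero: z = 34/3.

34/3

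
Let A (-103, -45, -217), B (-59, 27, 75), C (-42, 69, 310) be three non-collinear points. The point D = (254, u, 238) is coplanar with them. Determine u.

Coplanarity requires AB · (AC × AD) = 0.
AB = (44, 72, 292), AC = (61, 114, 527); the triple product is linear in u with coefficient -5376 and constant term 1704192.
Setting it to zero: u = 317.

317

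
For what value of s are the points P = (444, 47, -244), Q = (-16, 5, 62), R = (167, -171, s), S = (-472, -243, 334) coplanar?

-89

Normal to plane PQS: n = (64464, -14416, 94928); plane equation n·X = 4782032.
Requiring n·R = 4782032: (94928)s + (13230624) = 4782032.
So s = -89.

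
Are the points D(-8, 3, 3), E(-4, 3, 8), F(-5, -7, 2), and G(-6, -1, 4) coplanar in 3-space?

The four points are coplanar iff the 3×3 determinant with rows DE, DF, DG is zero.
Rows: (4, 0, 5), (3, -10, -1), (2, -4, 1).
Expanding along the first row: (4)(-14) − (0)(5) + (5)(8) = -16.
Nonzero ⇒ not coplanar.

No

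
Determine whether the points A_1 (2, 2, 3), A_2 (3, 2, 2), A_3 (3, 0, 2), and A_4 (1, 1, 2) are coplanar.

No

The four points are coplanar iff the 3×3 determinant with rows A_1A_2, A_1A_3, A_1A_4 is zero.
Rows: (1, 0, -1), (1, -2, -1), (-1, -1, -1).
Expanding along the first row: (1)(1) − (0)(-2) + (-1)(-3) = 4.
Nonzero ⇒ not coplanar.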